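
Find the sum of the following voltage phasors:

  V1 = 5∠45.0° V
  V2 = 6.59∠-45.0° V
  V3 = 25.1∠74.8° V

Step 1 — Convert each phasor to rectangular form:
  V1 = 5·(cos(45.0°) + j·sin(45.0°)) = 3.536 + j3.536 V
  V2 = 6.59·(cos(-45.0°) + j·sin(-45.0°)) = 4.66 - j4.66 V
  V3 = 25.1·(cos(74.8°) + j·sin(74.8°)) = 6.581 + j24.22 V
Step 2 — Sum components: V_total = 14.78 + j23.1 V.
Step 3 — Convert to polar: |V_total| = 27.42 V, ∠V_total = 57.4°.

V_total = 27.42∠57.4° V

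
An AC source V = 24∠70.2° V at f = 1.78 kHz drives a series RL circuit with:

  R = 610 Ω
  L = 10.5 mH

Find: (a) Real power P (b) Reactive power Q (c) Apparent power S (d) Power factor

Step 1 — Angular frequency: ω = 2π·f = 2π·1780 = 1.118e+04 rad/s.
Step 2 — Component impedances:
  R: Z = R = 610 Ω
  L: Z = jωL = j·1.118e+04·0.0105 = 0 + j117.4 Ω
Step 3 — Series combination: Z_total = R + L = 610 + j117.4 Ω = 621.2∠10.9° Ω.
Step 4 — Source phasor: V = 24∠70.2° V = 8.13 + j22.58 V.
Step 5 — Current: I = V / Z = 0.01972 + j0.03322 A = 0.03863∠59.3° A.
Step 6 — Complex power: S = V·I* = 0.9105 + j0.1753 VA.
Step 7 — Real power: P = Re(S) = 0.9105 W.
Step 8 — Reactive power: Q = Im(S) = 0.1753 VAR.
Step 9 — Apparent power: |S| = 0.9272 VA.
Step 10 — Power factor: PF = P/|S| = 0.982 (lagging).

(a) P = 0.9105 W  (b) Q = 0.1753 VAR  (c) S = 0.9272 VA  (d) PF = 0.982 (lagging)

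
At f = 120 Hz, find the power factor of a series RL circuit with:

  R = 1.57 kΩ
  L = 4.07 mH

Step 1 — Angular frequency: ω = 2π·f = 2π·120 = 754 rad/s.
Step 2 — Component impedances:
  R: Z = R = 1570 Ω
  L: Z = jωL = j·754·0.00407 = 0 + j3.069 Ω
Step 3 — Series combination: Z_total = R + L = 1570 + j3.069 Ω = 1570∠0.1° Ω.
Step 4 — Power factor: PF = cos(φ) = Re(Z)/|Z| = 1570/1570 = 1.
Step 5 — Type: Im(Z) = 3.069 ⇒ lagging (phase φ = 0.1°).

PF = 1 (lagging, φ = 0.1°)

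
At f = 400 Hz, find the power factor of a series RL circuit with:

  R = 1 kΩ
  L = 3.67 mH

Step 1 — Angular frequency: ω = 2π·f = 2π·400 = 2513 rad/s.
Step 2 — Component impedances:
  R: Z = R = 1000 Ω
  L: Z = jωL = j·2513·0.00367 = 0 + j9.224 Ω
Step 3 — Series combination: Z_total = R + L = 1000 + j9.224 Ω = 1000∠0.5° Ω.
Step 4 — Power factor: PF = cos(φ) = Re(Z)/|Z| = 1000/1000 = 1.
Step 5 — Type: Im(Z) = 9.224 ⇒ lagging (phase φ = 0.5°).

PF = 1 (lagging, φ = 0.5°)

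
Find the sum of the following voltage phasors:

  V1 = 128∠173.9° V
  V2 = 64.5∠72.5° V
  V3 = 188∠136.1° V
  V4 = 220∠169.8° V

Step 1 — Convert each phasor to rectangular form:
  V1 = 128·(cos(173.9°) + j·sin(173.9°)) = -127.3 + j13.6 V
  V2 = 64.5·(cos(72.5°) + j·sin(72.5°)) = 19.4 + j61.51 V
  V3 = 188·(cos(136.1°) + j·sin(136.1°)) = -135.5 + j130.4 V
  V4 = 220·(cos(169.8°) + j·sin(169.8°)) = -216.5 + j38.96 V
Step 2 — Sum components: V_total = -459.9 + j244.4 V.
Step 3 — Convert to polar: |V_total| = 520.8 V, ∠V_total = 152.0°.

V_total = 520.8∠152.0° V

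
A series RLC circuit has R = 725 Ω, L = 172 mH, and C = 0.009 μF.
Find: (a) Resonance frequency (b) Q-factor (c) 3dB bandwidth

Step 1 — Resonance condition Im(Z)=0 gives ω₀ = 1/√(LC).
Step 2 — ω₀ = 1/√(0.172·9e-09) = 2.542e+04 rad/s.
Step 3 — f₀ = ω₀/(2π) = 4045 Hz.
Step 4 — Series Q: Q = ω₀L/R = 2.542e+04·0.172/725 = 6.03.
Step 5 — 3dB bandwidth: Δω = ω₀/Q = 4215 rad/s; BW = Δω/(2π) = 670.9 Hz.

(a) f₀ = 4045 Hz  (b) Q = 6.03  (c) BW = 670.9 Hz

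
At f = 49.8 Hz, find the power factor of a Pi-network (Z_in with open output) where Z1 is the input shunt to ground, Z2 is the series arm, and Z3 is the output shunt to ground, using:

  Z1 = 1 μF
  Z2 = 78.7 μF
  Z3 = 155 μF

Step 1 — Angular frequency: ω = 2π·f = 2π·49.8 = 312.9 rad/s.
Step 2 — Component impedances:
  Z1: Z = 1/(jωC) = -j/(ω·C) = 0 - j3196 Ω
  Z2: Z = 1/(jωC) = -j/(ω·C) = 0 - j40.61 Ω
  Z3: Z = 1/(jωC) = -j/(ω·C) = 0 - j20.62 Ω
Step 3 — With open output, the series arm Z2 and the output shunt Z3 appear in series to ground: Z2 + Z3 = 0 - j61.23 Ω.
Step 4 — Parallel with input shunt Z1: Z_in = Z1 || (Z2 + Z3) = 0 - j60.08 Ω = 60.08∠-90.0° Ω.
Step 5 — Power factor: PF = cos(φ) = Re(Z)/|Z| = 0/60.08 = 0.
Step 6 — Type: Im(Z) = -60.08 ⇒ leading (phase φ = -90.0°).

PF = 0 (leading, φ = -90.0°)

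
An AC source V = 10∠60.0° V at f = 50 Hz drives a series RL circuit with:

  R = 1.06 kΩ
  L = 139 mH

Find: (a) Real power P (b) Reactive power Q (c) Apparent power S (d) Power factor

Step 1 — Angular frequency: ω = 2π·f = 2π·50 = 314.2 rad/s.
Step 2 — Component impedances:
  R: Z = R = 1060 Ω
  L: Z = jωL = j·314.2·0.139 = 0 + j43.67 Ω
Step 3 — Series combination: Z_total = R + L = 1060 + j43.67 Ω = 1061∠2.4° Ω.
Step 4 — Source phasor: V = 10∠60.0° V = 5 + j8.66 V.
Step 5 — Current: I = V / Z = 0.005045 + j0.007962 A = 0.009426∠57.6° A.
Step 6 — Complex power: S = V·I* = 0.09418 + j0.00388 VA.
Step 7 — Real power: P = Re(S) = 0.09418 W.
Step 8 — Reactive power: Q = Im(S) = 0.00388 VAR.
Step 9 — Apparent power: |S| = 0.09426 VA.
Step 10 — Power factor: PF = P/|S| = 0.9992 (lagging).

(a) P = 0.09418 W  (b) Q = 0.00388 VAR  (c) S = 0.09426 VA  (d) PF = 0.9992 (lagging)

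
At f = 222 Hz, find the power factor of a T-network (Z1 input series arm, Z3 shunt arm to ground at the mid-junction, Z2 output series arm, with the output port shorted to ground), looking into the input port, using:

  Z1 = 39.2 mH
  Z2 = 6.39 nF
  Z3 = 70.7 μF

Step 1 — Angular frequency: ω = 2π·f = 2π·222 = 1395 rad/s.
Step 2 — Component impedances:
  Z1: Z = jωL = j·1395·0.0392 = 0 + j54.68 Ω
  Z2: Z = 1/(jωC) = -j/(ω·C) = 0 - j1.122e+05 Ω
  Z3: Z = 1/(jωC) = -j/(ω·C) = 0 - j10.14 Ω
Step 3 — With the output port shorted to ground, the output series arm Z2 runs from the junction to ground; the shunt arm Z3 also runs from the junction to ground. They appear in parallel: Z3 || Z2 = 0 - j10.14 Ω.
Step 4 — Series with input arm Z1: Z_in = Z1 + (Z3 || Z2) = 0 + j44.54 Ω = 44.54∠90.0° Ω.
Step 5 — Power factor: PF = cos(φ) = Re(Z)/|Z| = 0/44.54 = 0.
Step 6 — Type: Im(Z) = 44.54 ⇒ lagging (phase φ = 90.0°).

PF = 0 (lagging, φ = 90.0°)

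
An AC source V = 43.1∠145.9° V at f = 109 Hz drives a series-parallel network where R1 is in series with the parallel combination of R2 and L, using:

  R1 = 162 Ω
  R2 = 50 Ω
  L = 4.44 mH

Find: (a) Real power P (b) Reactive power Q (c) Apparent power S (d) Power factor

Step 1 — Angular frequency: ω = 2π·f = 2π·109 = 684.9 rad/s.
Step 2 — Component impedances:
  R1: Z = R = 162 Ω
  R2: Z = R = 50 Ω
  L: Z = jωL = j·684.9·0.00444 = 0 + j3.041 Ω
Step 3 — Parallel branch: R2 || L = 1/(1/R2 + 1/L) = 0.1842 + j3.03 Ω.
Step 4 — Series with R1: Z_total = R1 + (R2 || L) = 162.2 + j3.03 Ω = 162.2∠1.1° Ω.
Step 5 — Source phasor: V = 43.1∠145.9° V = -35.69 + j24.16 V.
Step 6 — Current: I = V / Z = -0.2172 + j0.153 A = 0.2657∠144.8° A.
Step 7 — Complex power: S = V·I* = 11.45 + j0.2139 VA.
Step 8 — Real power: P = Re(S) = 11.45 W.
Step 9 — Reactive power: Q = Im(S) = 0.2139 VAR.
Step 10 — Apparent power: |S| = 11.45 VA.
Step 11 — Power factor: PF = P/|S| = 0.9998 (lagging).

(a) P = 11.45 W  (b) Q = 0.2139 VAR  (c) S = 11.45 VA  (d) PF = 0.9998 (lagging)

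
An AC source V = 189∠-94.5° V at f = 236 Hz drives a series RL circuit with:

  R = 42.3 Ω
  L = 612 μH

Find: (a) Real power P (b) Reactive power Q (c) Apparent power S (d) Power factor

Step 1 — Angular frequency: ω = 2π·f = 2π·236 = 1483 rad/s.
Step 2 — Component impedances:
  R: Z = R = 42.3 Ω
  L: Z = jωL = j·1483·0.000612 = 0 + j0.9075 Ω
Step 3 — Series combination: Z_total = R + L = 42.3 + j0.9075 Ω = 42.31∠1.2° Ω.
Step 4 — Source phasor: V = 189∠-94.5° V = -14.83 - j188.4 V.
Step 5 — Current: I = V / Z = -0.4459 - j4.445 A = 4.467∠-95.7° A.
Step 6 — Complex power: S = V·I* = 844.1 + j18.11 VA.
Step 7 — Real power: P = Re(S) = 844.1 W.
Step 8 — Reactive power: Q = Im(S) = 18.11 VAR.
Step 9 — Apparent power: |S| = 844.3 VA.
Step 10 — Power factor: PF = P/|S| = 0.9998 (lagging).

(a) P = 844.1 W  (b) Q = 18.11 VAR  (c) S = 844.3 VA  (d) PF = 0.9998 (lagging)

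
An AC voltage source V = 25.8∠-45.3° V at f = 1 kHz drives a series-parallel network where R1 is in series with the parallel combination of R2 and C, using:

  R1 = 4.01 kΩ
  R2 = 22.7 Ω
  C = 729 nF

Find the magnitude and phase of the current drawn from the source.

Step 1 — Angular frequency: ω = 2π·f = 2π·1000 = 6283 rad/s.
Step 2 — Component impedances:
  R1: Z = R = 4010 Ω
  R2: Z = R = 22.7 Ω
  C: Z = 1/(jωC) = -j/(ω·C) = 0 - j218.3 Ω
Step 3 — Parallel branch: R2 || C = 1/(1/R2 + 1/C) = 22.46 - j2.335 Ω.
Step 4 — Series with R1: Z_total = R1 + (R2 || C) = 4032 - j2.335 Ω = 4032∠-0.0° Ω.
Step 5 — Source phasor: V = 25.8∠-45.3° V = 18.15 - j18.34 V.
Step 6 — Ohm's law: I = V / Z_total = (18.15 - j18.34) / (4032 - j2.335) = 0.004503 - j0.004545 A.
Step 7 — Convert to polar: |I| = 0.006398 A, ∠I = -45.3°.

I = 0.006398∠-45.3° A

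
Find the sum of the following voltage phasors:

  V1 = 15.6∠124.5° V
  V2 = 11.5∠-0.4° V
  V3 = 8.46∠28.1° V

Step 1 — Convert each phasor to rectangular form:
  V1 = 15.6·(cos(124.5°) + j·sin(124.5°)) = -8.836 + j12.86 V
  V2 = 11.5·(cos(-0.4°) + j·sin(-0.4°)) = 11.5 - j0.08028 V
  V3 = 8.46·(cos(28.1°) + j·sin(28.1°)) = 7.463 + j3.985 V
Step 2 — Sum components: V_total = 10.13 + j16.76 V.
Step 3 — Convert to polar: |V_total| = 19.58 V, ∠V_total = 58.9°.

V_total = 19.58∠58.9° V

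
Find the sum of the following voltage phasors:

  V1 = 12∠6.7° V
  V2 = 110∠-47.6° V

Step 1 — Convert each phasor to rectangular form:
  V1 = 12·(cos(6.7°) + j·sin(6.7°)) = 11.92 + j1.4 V
  V2 = 110·(cos(-47.6°) + j·sin(-47.6°)) = 74.17 - j81.23 V
Step 2 — Sum components: V_total = 86.09 - j79.83 V.
Step 3 — Convert to polar: |V_total| = 117.4 V, ∠V_total = -42.8°.

V_total = 117.4∠-42.8° V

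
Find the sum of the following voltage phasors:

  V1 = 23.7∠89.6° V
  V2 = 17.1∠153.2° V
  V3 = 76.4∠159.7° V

Step 1 — Convert each phasor to rectangular form:
  V1 = 23.7·(cos(89.6°) + j·sin(89.6°)) = 0.1655 + j23.7 V
  V2 = 17.1·(cos(153.2°) + j·sin(153.2°)) = -15.26 + j7.71 V
  V3 = 76.4·(cos(159.7°) + j·sin(159.7°)) = -71.65 + j26.51 V
Step 2 — Sum components: V_total = -86.75 + j57.92 V.
Step 3 — Convert to polar: |V_total| = 104.3 V, ∠V_total = 146.3°.

V_total = 104.3∠146.3° V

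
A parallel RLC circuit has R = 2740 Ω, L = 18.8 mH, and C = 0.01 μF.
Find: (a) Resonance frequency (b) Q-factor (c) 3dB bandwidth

Step 1 — Resonance: ω₀ = 1/√(LC) = 1/√(0.0188·1e-08) = 7.293e+04 rad/s.
Step 2 — f₀ = ω₀/(2π) = 1.161e+04 Hz.
Step 3 — Parallel Q: Q = R/(ω₀L) = 2740/(7.293e+04·0.0188) = 1.998.
Step 4 — Bandwidth: Δω = ω₀/Q = 3.65e+04 rad/s; BW = Δω/(2π) = 5809 Hz.

(a) f₀ = 1.161e+04 Hz  (b) Q = 1.998  (c) BW = 5809 Hz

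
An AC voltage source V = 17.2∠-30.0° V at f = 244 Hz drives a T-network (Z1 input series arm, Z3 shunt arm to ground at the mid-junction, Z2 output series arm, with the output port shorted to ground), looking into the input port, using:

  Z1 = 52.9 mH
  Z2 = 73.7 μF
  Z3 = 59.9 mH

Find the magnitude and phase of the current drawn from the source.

Step 1 — Angular frequency: ω = 2π·f = 2π·244 = 1533 rad/s.
Step 2 — Component impedances:
  Z1: Z = jωL = j·1533·0.0529 = 0 + j81.1 Ω
  Z2: Z = 1/(jωC) = -j/(ω·C) = 0 - j8.85 Ω
  Z3: Z = jωL = j·1533·0.0599 = 0 + j91.83 Ω
Step 3 — With the output port shorted to ground, the output series arm Z2 runs from the junction to ground; the shunt arm Z3 also runs from the junction to ground. They appear in parallel: Z3 || Z2 = 0 - j9.794 Ω.
Step 4 — Series with input arm Z1: Z_in = Z1 + (Z3 || Z2) = 0 + j71.31 Ω = 71.31∠90.0° Ω.
Step 5 — Source phasor: V = 17.2∠-30.0° V = 14.9 - j8.6 V.
Step 6 — Ohm's law: I = V / Z_total = (14.9 - j8.6) / (0 + j71.31) = -0.1206 - j0.2089 A.
Step 7 — Convert to polar: |I| = 0.2412 A, ∠I = -120.0°.

I = 0.2412∠-120.0° A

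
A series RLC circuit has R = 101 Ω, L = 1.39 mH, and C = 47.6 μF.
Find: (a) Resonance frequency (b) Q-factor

Step 1 — Resonance condition Im(Z)=0 gives ω₀ = 1/√(LC).
Step 2 — ω₀ = 1/√(0.00139·4.76e-05) = 3888 rad/s.
Step 3 — f₀ = ω₀/(2π) = 618.7 Hz.
Step 4 — Series Q: Q = ω₀L/R = 3888·0.00139/101 = 0.0535.

(a) f₀ = 618.7 Hz  (b) Q = 0.0535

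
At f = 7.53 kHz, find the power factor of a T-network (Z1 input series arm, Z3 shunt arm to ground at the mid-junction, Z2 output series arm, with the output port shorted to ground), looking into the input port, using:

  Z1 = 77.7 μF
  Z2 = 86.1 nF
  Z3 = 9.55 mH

Step 1 — Angular frequency: ω = 2π·f = 2π·7530 = 4.731e+04 rad/s.
Step 2 — Component impedances:
  Z1: Z = 1/(jωC) = -j/(ω·C) = 0 - j0.272 Ω
  Z2: Z = 1/(jωC) = -j/(ω·C) = 0 - j245.5 Ω
  Z3: Z = jωL = j·4.731e+04·0.00955 = 0 + j451.8 Ω
Step 3 — With the output port shorted to ground, the output series arm Z2 runs from the junction to ground; the shunt arm Z3 also runs from the junction to ground. They appear in parallel: Z3 || Z2 = 0 - j537.5 Ω.
Step 4 — Series with input arm Z1: Z_in = Z1 + (Z3 || Z2) = 0 - j537.8 Ω = 537.8∠-90.0° Ω.
Step 5 — Power factor: PF = cos(φ) = Re(Z)/|Z| = 0/537.8 = 0.
Step 6 — Type: Im(Z) = -537.8 ⇒ leading (phase φ = -90.0°).

PF = 0 (leading, φ = -90.0°)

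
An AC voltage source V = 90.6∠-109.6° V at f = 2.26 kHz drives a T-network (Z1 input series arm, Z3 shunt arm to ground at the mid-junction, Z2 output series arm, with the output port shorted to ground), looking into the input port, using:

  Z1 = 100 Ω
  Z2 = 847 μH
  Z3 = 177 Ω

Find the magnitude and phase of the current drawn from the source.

Step 1 — Angular frequency: ω = 2π·f = 2π·2260 = 1.42e+04 rad/s.
Step 2 — Component impedances:
  Z1: Z = R = 100 Ω
  Z2: Z = jωL = j·1.42e+04·0.000847 = 0 + j12.03 Ω
  Z3: Z = R = 177 Ω
Step 3 — With the output port shorted to ground, the output series arm Z2 runs from the junction to ground; the shunt arm Z3 also runs from the junction to ground. They appear in parallel: Z3 || Z2 = 0.8135 + j11.97 Ω.
Step 4 — Series with input arm Z1: Z_in = Z1 + (Z3 || Z2) = 100.8 + j11.97 Ω = 101.5∠6.8° Ω.
Step 5 — Source phasor: V = 90.6∠-109.6° V = -30.39 - j85.35 V.
Step 6 — Ohm's law: I = V / Z_total = (-30.39 - j85.35) / (100.8 + j11.97) = -0.3964 - j0.7995 A.
Step 7 — Convert to polar: |I| = 0.8924 A, ∠I = -116.4°.

I = 0.8924∠-116.4° A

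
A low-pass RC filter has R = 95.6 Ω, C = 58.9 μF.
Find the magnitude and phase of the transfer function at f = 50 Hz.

Step 1 — Angular frequency: ω = 2π·50 = 314.2 rad/s.
Step 2 — Transfer function: H(jω) = 1/(1 + jωRC).
Step 3 — Denominator: 1 + jωRC = 1 + j·314.2·95.6·5.89e-05 = 1 + j1.769.
Step 4 — H = 0.2422 - j0.4284.
Step 5 — Magnitude: |H| = 0.4921 (-6.2 dB); phase: φ = -60.5°.

|H| = 0.4921 (-6.2 dB), φ = -60.5°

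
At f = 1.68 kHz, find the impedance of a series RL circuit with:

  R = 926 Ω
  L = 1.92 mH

Step 1 — Angular frequency: ω = 2π·f = 2π·1680 = 1.056e+04 rad/s.
Step 2 — Component impedances:
  R: Z = R = 926 Ω
  L: Z = jωL = j·1.056e+04·0.00192 = 0 + j20.27 Ω
Step 3 — Series combination: Z_total = R + L = 926 + j20.27 Ω = 926.2∠1.3° Ω.

Z = 926 + j20.27 Ω = 926.2∠1.3° Ω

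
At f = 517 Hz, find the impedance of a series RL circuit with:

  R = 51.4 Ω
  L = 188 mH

Step 1 — Angular frequency: ω = 2π·f = 2π·517 = 3248 rad/s.
Step 2 — Component impedances:
  R: Z = R = 51.4 Ω
  L: Z = jωL = j·3248·0.188 = 0 + j610.7 Ω
Step 3 — Series combination: Z_total = R + L = 51.4 + j610.7 Ω = 612.9∠85.2° Ω.

Z = 51.4 + j610.7 Ω = 612.9∠85.2° Ω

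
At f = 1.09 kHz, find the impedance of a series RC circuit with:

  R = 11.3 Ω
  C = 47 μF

Step 1 — Angular frequency: ω = 2π·f = 2π·1090 = 6849 rad/s.
Step 2 — Component impedances:
  R: Z = R = 11.3 Ω
  C: Z = 1/(jωC) = -j/(ω·C) = 0 - j3.107 Ω
Step 3 — Series combination: Z_total = R + C = 11.3 - j3.107 Ω = 11.72∠-15.4° Ω.

Z = 11.3 - j3.107 Ω = 11.72∠-15.4° Ω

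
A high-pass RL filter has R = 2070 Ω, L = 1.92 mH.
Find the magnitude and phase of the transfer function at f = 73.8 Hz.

Step 1 — Angular frequency: ω = 2π·73.8 = 463.7 rad/s.
Step 2 — Transfer function: H(jω) = jωL/(R + jωL).
Step 3 — Numerator jωL = j·0.8903; denominator R + jωL = 2070 + j0.8903.
Step 4 — H = 1.85e-07 + j0.0004301.
Step 5 — Magnitude: |H| = 0.0004301 (-67.3 dB); phase: φ = 90.0°.

|H| = 0.0004301 (-67.3 dB), φ = 90.0°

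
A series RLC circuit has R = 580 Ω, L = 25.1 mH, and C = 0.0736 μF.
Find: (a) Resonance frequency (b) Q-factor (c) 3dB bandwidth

Step 1 — Resonance condition Im(Z)=0 gives ω₀ = 1/√(LC).
Step 2 — ω₀ = 1/√(0.0251·7.36e-08) = 2.327e+04 rad/s.
Step 3 — f₀ = ω₀/(2π) = 3703 Hz.
Step 4 — Series Q: Q = ω₀L/R = 2.327e+04·0.0251/580 = 1.007.
Step 5 — 3dB bandwidth: Δω = ω₀/Q = 2.311e+04 rad/s; BW = Δω/(2π) = 3678 Hz.

(a) f₀ = 3703 Hz  (b) Q = 1.007  (c) BW = 3678 Hz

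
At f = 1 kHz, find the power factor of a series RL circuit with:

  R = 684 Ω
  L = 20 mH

Step 1 — Angular frequency: ω = 2π·f = 2π·1000 = 6283 rad/s.
Step 2 — Component impedances:
  R: Z = R = 684 Ω
  L: Z = jωL = j·6283·0.02 = 0 + j125.7 Ω
Step 3 — Series combination: Z_total = R + L = 684 + j125.7 Ω = 695.4∠10.4° Ω.
Step 4 — Power factor: PF = cos(φ) = Re(Z)/|Z| = 684/695.45 = 0.9835.
Step 5 — Type: Im(Z) = 125.7 ⇒ lagging (phase φ = 10.4°).

PF = 0.9835 (lagging, φ = 10.4°)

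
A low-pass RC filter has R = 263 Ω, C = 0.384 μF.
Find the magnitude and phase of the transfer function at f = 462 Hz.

Step 1 — Angular frequency: ω = 2π·462 = 2903 rad/s.
Step 2 — Transfer function: H(jω) = 1/(1 + jωRC).
Step 3 — Denominator: 1 + jωRC = 1 + j·2903·263·3.84e-07 = 1 + j0.2932.
Step 4 — H = 0.9209 - j0.27.
Step 5 — Magnitude: |H| = 0.9596 (-0.4 dB); phase: φ = -16.3°.

|H| = 0.9596 (-0.4 dB), φ = -16.3°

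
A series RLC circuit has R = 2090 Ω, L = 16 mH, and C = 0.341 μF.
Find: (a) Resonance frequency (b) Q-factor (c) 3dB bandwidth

Step 1 — Resonance condition Im(Z)=0 gives ω₀ = 1/√(LC).
Step 2 — ω₀ = 1/√(0.016·3.41e-07) = 1.354e+04 rad/s.
Step 3 — f₀ = ω₀/(2π) = 2155 Hz.
Step 4 — Series Q: Q = ω₀L/R = 1.354e+04·0.016/2090 = 0.1036.
Step 5 — 3dB bandwidth: Δω = ω₀/Q = 1.306e+05 rad/s; BW = Δω/(2π) = 2.079e+04 Hz.

(a) f₀ = 2155 Hz  (b) Q = 0.1036  (c) BW = 2.079e+04 Hz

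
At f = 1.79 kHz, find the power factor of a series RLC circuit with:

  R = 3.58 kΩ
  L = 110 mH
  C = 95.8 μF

Step 1 — Angular frequency: ω = 2π·f = 2π·1790 = 1.125e+04 rad/s.
Step 2 — Component impedances:
  R: Z = R = 3580 Ω
  L: Z = jωL = j·1.125e+04·0.11 = 0 + j1237 Ω
  C: Z = 1/(jωC) = -j/(ω·C) = 0 - j0.9281 Ω
Step 3 — Series combination: Z_total = R + L + C = 3580 + j1236 Ω = 3787∠19.1° Ω.
Step 4 — Power factor: PF = cos(φ) = Re(Z)/|Z| = 3580/3787.4 = 0.9452.
Step 5 — Type: Im(Z) = 1236 ⇒ lagging (phase φ = 19.1°).

PF = 0.9452 (lagging, φ = 19.1°)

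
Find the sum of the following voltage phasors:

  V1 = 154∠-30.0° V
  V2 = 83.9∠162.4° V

Step 1 — Convert each phasor to rectangular form:
  V1 = 154·(cos(-30.0°) + j·sin(-30.0°)) = 133.4 - j77 V
  V2 = 83.9·(cos(162.4°) + j·sin(162.4°)) = -79.97 + j25.37 V
Step 2 — Sum components: V_total = 53.4 - j51.63 V.
Step 3 — Convert to polar: |V_total| = 74.28 V, ∠V_total = -44.0°.

V_total = 74.28∠-44.0° V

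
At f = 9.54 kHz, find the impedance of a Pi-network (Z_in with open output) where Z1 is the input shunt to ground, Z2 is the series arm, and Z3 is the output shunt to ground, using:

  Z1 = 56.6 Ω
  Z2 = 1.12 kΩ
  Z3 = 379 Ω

Step 1 — Angular frequency: ω = 2π·f = 2π·9540 = 5.994e+04 rad/s.
Step 2 — Component impedances:
  Z1: Z = R = 56.6 Ω
  Z2: Z = R = 1120 Ω
  Z3: Z = R = 379 Ω
Step 3 — With open output, the series arm Z2 and the output shunt Z3 appear in series to ground: Z2 + Z3 = 1499 Ω.
Step 4 — Parallel with input shunt Z1: Z_in = Z1 || (Z2 + Z3) = 54.54 Ω = 54.54∠0.0° Ω.

Z = 54.54 Ω = 54.54∠0.0° Ω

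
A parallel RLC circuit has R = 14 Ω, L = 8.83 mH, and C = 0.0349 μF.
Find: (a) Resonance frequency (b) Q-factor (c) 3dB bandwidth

Step 1 — Resonance: ω₀ = 1/√(LC) = 1/√(0.00883·3.49e-08) = 5.696e+04 rad/s.
Step 2 — f₀ = ω₀/(2π) = 9066 Hz.
Step 3 — Parallel Q: Q = R/(ω₀L) = 14/(5.696e+04·0.00883) = 0.02783.
Step 4 — Bandwidth: Δω = ω₀/Q = 2.047e+06 rad/s; BW = Δω/(2π) = 3.257e+05 Hz.

(a) f₀ = 9066 Hz  (b) Q = 0.02783  (c) BW = 3.257e+05 Hz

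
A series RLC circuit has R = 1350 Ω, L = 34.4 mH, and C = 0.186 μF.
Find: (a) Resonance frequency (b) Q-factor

Step 1 — Resonance condition Im(Z)=0 gives ω₀ = 1/√(LC).
Step 2 — ω₀ = 1/√(0.0344·1.86e-07) = 1.25e+04 rad/s.
Step 3 — f₀ = ω₀/(2π) = 1990 Hz.
Step 4 — Series Q: Q = ω₀L/R = 1.25e+04·0.0344/1350 = 0.3186.

(a) f₀ = 1990 Hz  (b) Q = 0.3186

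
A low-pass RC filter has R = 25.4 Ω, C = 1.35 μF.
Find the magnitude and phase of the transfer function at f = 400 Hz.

Step 1 — Angular frequency: ω = 2π·400 = 2513 rad/s.
Step 2 — Transfer function: H(jω) = 1/(1 + jωRC).
Step 3 — Denominator: 1 + jωRC = 1 + j·2513·25.4·1.35e-06 = 1 + j0.08618.
Step 4 — H = 0.9926 - j0.08554.
Step 5 — Magnitude: |H| = 0.9963 (-0.0 dB); phase: φ = -4.9°.

|H| = 0.9963 (-0.0 dB), φ = -4.9°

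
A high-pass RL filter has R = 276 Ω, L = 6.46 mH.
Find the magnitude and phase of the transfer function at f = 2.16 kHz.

Step 1 — Angular frequency: ω = 2π·2160 = 1.357e+04 rad/s.
Step 2 — Transfer function: H(jω) = jωL/(R + jωL).
Step 3 — Numerator jωL = j·87.67; denominator R + jωL = 276 + j87.67.
Step 4 — H = 0.09166 + j0.2885.
Step 5 — Magnitude: |H| = 0.3027 (-10.4 dB); phase: φ = 72.4°.

|H| = 0.3027 (-10.4 dB), φ = 72.4°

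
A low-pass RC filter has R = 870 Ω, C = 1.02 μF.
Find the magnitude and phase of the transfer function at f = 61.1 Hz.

Step 1 — Angular frequency: ω = 2π·61.1 = 383.9 rad/s.
Step 2 — Transfer function: H(jω) = 1/(1 + jωRC).
Step 3 — Denominator: 1 + jωRC = 1 + j·383.9·870·1.02e-06 = 1 + j0.3407.
Step 4 — H = 0.896 - j0.3052.
Step 5 — Magnitude: |H| = 0.9466 (-0.5 dB); phase: φ = -18.8°.

|H| = 0.9466 (-0.5 dB), φ = -18.8°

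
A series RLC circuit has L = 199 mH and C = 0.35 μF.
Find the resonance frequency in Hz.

Step 1 — Resonance condition Im(Z)=0 gives ω₀ = 1/√(LC).
Step 2 — ω₀ = 1/√(0.199·3.5e-07) = 3789 rad/s.
Step 3 — f₀ = ω₀/(2π) = 603.1 Hz.

f₀ = 603.1 Hz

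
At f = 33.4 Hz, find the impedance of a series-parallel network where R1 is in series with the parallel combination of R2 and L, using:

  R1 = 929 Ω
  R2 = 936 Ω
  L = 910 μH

Step 1 — Angular frequency: ω = 2π·f = 2π·33.4 = 209.9 rad/s.
Step 2 — Component impedances:
  R1: Z = R = 929 Ω
  R2: Z = R = 936 Ω
  L: Z = jωL = j·209.9·0.00091 = 0 + j0.191 Ω
Step 3 — Parallel branch: R2 || L = 1/(1/R2 + 1/L) = 3.896e-05 + j0.191 Ω.
Step 4 — Series with R1: Z_total = R1 + (R2 || L) = 929 + j0.191 Ω = 929∠0.0° Ω.

Z = 929 + j0.191 Ω = 929∠0.0° Ω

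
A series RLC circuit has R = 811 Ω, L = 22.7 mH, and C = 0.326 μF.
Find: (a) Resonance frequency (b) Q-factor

Step 1 — Resonance condition Im(Z)=0 gives ω₀ = 1/√(LC).
Step 2 — ω₀ = 1/√(0.0227·3.26e-07) = 1.162e+04 rad/s.
Step 3 — f₀ = ω₀/(2π) = 1850 Hz.
Step 4 — Series Q: Q = ω₀L/R = 1.162e+04·0.0227/811 = 0.3254.

(a) f₀ = 1850 Hz  (b) Q = 0.3254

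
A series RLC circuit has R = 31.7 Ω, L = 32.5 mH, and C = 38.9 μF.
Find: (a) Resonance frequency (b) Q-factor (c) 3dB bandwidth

Step 1 — Resonance: ω₀ = 1/√(LC) = 1/√(0.0325·3.89e-05) = 889.4 rad/s.
Step 2 — f₀ = ω₀/(2π) = 141.5 Hz.
Step 3 — Series Q: Q = ω₀L/R = 889.4·0.0325/31.7 = 0.9118.
Step 4 — Bandwidth: Δω = ω₀/Q = 975.4 rad/s; BW = Δω/(2π) = 155.2 Hz.

(a) f₀ = 141.5 Hz  (b) Q = 0.9118  (c) BW = 155.2 Hz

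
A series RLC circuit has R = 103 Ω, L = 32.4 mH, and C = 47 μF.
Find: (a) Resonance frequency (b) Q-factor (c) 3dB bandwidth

Step 1 — Resonance: ω₀ = 1/√(LC) = 1/√(0.0324·4.7e-05) = 810.4 rad/s.
Step 2 — f₀ = ω₀/(2π) = 129 Hz.
Step 3 — Series Q: Q = ω₀L/R = 810.4·0.0324/103 = 0.2549.
Step 4 — Bandwidth: Δω = ω₀/Q = 3179 rad/s; BW = Δω/(2π) = 506 Hz.

(a) f₀ = 129 Hz  (b) Q = 0.2549  (c) BW = 506 Hz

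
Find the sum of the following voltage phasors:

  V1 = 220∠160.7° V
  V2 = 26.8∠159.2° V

Step 1 — Convert each phasor to rectangular form:
  V1 = 220·(cos(160.7°) + j·sin(160.7°)) = -207.6 + j72.71 V
  V2 = 26.8·(cos(159.2°) + j·sin(159.2°)) = -25.05 + j9.517 V
Step 2 — Sum components: V_total = -232.7 + j82.23 V.
Step 3 — Convert to polar: |V_total| = 246.8 V, ∠V_total = 160.5°.

V_total = 246.8∠160.5° V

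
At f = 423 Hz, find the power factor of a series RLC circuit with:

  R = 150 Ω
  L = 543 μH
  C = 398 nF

Step 1 — Angular frequency: ω = 2π·f = 2π·423 = 2658 rad/s.
Step 2 — Component impedances:
  R: Z = R = 150 Ω
  L: Z = jωL = j·2658·0.000543 = 0 + j1.443 Ω
  C: Z = 1/(jωC) = -j/(ω·C) = 0 - j945.4 Ω
Step 3 — Series combination: Z_total = R + L + C = 150 - j943.9 Ω = 955.8∠-81.0° Ω.
Step 4 — Power factor: PF = cos(φ) = Re(Z)/|Z| = 150/955.8 = 0.1569.
Step 5 — Type: Im(Z) = -943.9 ⇒ leading (phase φ = -81.0°).

PF = 0.1569 (leading, φ = -81.0°)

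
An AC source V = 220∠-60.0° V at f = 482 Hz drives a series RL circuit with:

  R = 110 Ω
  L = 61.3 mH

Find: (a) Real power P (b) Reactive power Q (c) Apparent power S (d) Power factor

Step 1 — Angular frequency: ω = 2π·f = 2π·482 = 3028 rad/s.
Step 2 — Component impedances:
  R: Z = R = 110 Ω
  L: Z = jωL = j·3028·0.0613 = 0 + j185.6 Ω
Step 3 — Series combination: Z_total = R + L = 110 + j185.6 Ω = 215.8∠59.4° Ω.
Step 4 — Source phasor: V = 220∠-60.0° V = 110 - j190.5 V.
Step 5 — Current: I = V / Z = -0.4997 - j0.8886 A = 1.02∠-119.4° A.
Step 6 — Complex power: S = V·I* = 114.3 + j193 VA.
Step 7 — Real power: P = Re(S) = 114.3 W.
Step 8 — Reactive power: Q = Im(S) = 193 VAR.
Step 9 — Apparent power: |S| = 224.3 VA.
Step 10 — Power factor: PF = P/|S| = 0.5098 (lagging).

(a) P = 114.3 W  (b) Q = 193 VAR  (c) S = 224.3 VA  (d) PF = 0.5098 (lagging)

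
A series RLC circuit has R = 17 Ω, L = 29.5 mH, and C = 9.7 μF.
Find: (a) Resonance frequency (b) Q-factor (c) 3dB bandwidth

Step 1 — Resonance: ω₀ = 1/√(LC) = 1/√(0.0295·9.7e-06) = 1869 rad/s.
Step 2 — f₀ = ω₀/(2π) = 297.5 Hz.
Step 3 — Series Q: Q = ω₀L/R = 1869·0.0295/17 = 3.244.
Step 4 — Bandwidth: Δω = ω₀/Q = 576.3 rad/s; BW = Δω/(2π) = 91.72 Hz.

(a) f₀ = 297.5 Hz  (b) Q = 3.244  (c) BW = 91.72 Hz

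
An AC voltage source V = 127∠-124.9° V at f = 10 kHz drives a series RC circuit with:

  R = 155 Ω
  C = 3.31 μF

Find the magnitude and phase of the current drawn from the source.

Step 1 — Angular frequency: ω = 2π·f = 2π·1e+04 = 6.283e+04 rad/s.
Step 2 — Component impedances:
  R: Z = R = 155 Ω
  C: Z = 1/(jωC) = -j/(ω·C) = 0 - j4.808 Ω
Step 3 — Series combination: Z_total = R + C = 155 - j4.808 Ω = 155.1∠-1.8° Ω.
Step 4 — Source phasor: V = 127∠-124.9° V = -72.66 - j104.2 V.
Step 5 — Ohm's law: I = V / Z_total = (-72.66 - j104.2) / (155 - j4.808) = -0.4475 - j0.6859 A.
Step 6 — Convert to polar: |I| = 0.819 A, ∠I = -123.1°.

I = 0.819∠-123.1° A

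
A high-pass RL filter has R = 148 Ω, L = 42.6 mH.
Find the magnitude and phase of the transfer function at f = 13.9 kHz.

Step 1 — Angular frequency: ω = 2π·1.39e+04 = 8.734e+04 rad/s.
Step 2 — Transfer function: H(jω) = jωL/(R + jωL).
Step 3 — Numerator jωL = j·3721; denominator R + jωL = 148 + j3721.
Step 4 — H = 0.9984 + j0.03972.
Step 5 — Magnitude: |H| = 0.9992 (-0.0 dB); phase: φ = 2.3°.

|H| = 0.9992 (-0.0 dB), φ = 2.3°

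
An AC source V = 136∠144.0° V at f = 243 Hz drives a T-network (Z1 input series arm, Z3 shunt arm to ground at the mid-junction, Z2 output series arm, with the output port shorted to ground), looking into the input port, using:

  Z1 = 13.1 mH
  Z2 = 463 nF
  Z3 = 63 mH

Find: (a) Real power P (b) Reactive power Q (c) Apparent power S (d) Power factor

Step 1 — Angular frequency: ω = 2π·f = 2π·243 = 1527 rad/s.
Step 2 — Component impedances:
  Z1: Z = jωL = j·1527·0.0131 = 0 + j20 Ω
  Z2: Z = 1/(jωC) = -j/(ω·C) = 0 - j1415 Ω
  Z3: Z = jωL = j·1527·0.063 = 0 + j96.19 Ω
Step 3 — With the output port shorted to ground, the output series arm Z2 runs from the junction to ground; the shunt arm Z3 also runs from the junction to ground. They appear in parallel: Z3 || Z2 = 0 + j103.2 Ω.
Step 4 — Series with input arm Z1: Z_in = Z1 + (Z3 || Z2) = 0 + j123.2 Ω = 123.2∠90.0° Ω.
Step 5 — Source phasor: V = 136∠144.0° V = -110 + j79.94 V.
Step 6 — Current: I = V / Z = 0.6488 + j0.893 A = 1.104∠54.0° A.
Step 7 — Complex power: S = V·I* = 0 + j150.1 VA.
Step 8 — Real power: P = Re(S) = 0 W.
Step 9 — Reactive power: Q = Im(S) = 150.1 VAR.
Step 10 — Apparent power: |S| = 150.1 VA.
Step 11 — Power factor: PF = P/|S| = 0 (lagging).

(a) P = 0 W  (b) Q = 150.1 VAR  (c) S = 150.1 VA  (d) PF = 0 (lagging)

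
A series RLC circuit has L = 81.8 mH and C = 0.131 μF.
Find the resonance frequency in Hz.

Step 1 — Resonance condition Im(Z)=0 gives ω₀ = 1/√(LC).
Step 2 — ω₀ = 1/√(0.0818·1.31e-07) = 9660 rad/s.
Step 3 — f₀ = ω₀/(2π) = 1537 Hz.

f₀ = 1537 Hz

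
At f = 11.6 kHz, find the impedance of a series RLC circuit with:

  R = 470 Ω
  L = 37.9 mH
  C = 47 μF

Step 1 — Angular frequency: ω = 2π·f = 2π·1.16e+04 = 7.288e+04 rad/s.
Step 2 — Component impedances:
  R: Z = R = 470 Ω
  L: Z = jωL = j·7.288e+04·0.0379 = 0 + j2762 Ω
  C: Z = 1/(jωC) = -j/(ω·C) = 0 - j0.2919 Ω
Step 3 — Series combination: Z_total = R + L + C = 470 + j2762 Ω = 2802∠80.3° Ω.

Z = 470 + j2762 Ω = 2802∠80.3° Ω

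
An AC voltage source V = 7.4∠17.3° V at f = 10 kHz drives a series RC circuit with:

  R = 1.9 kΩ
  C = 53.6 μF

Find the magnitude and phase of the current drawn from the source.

Step 1 — Angular frequency: ω = 2π·f = 2π·1e+04 = 6.283e+04 rad/s.
Step 2 — Component impedances:
  R: Z = R = 1900 Ω
  C: Z = 1/(jωC) = -j/(ω·C) = 0 - j0.2969 Ω
Step 3 — Series combination: Z_total = R + C = 1900 - j0.2969 Ω = 1900∠-0.0° Ω.
Step 4 — Source phasor: V = 7.4∠17.3° V = 7.065 + j2.201 V.
Step 5 — Ohm's law: I = V / Z_total = (7.065 + j2.201) / (1900 - j0.2969) = 0.003718 + j0.001159 A.
Step 6 — Convert to polar: |I| = 0.003895 A, ∠I = 17.3°.

I = 0.003895∠17.3° A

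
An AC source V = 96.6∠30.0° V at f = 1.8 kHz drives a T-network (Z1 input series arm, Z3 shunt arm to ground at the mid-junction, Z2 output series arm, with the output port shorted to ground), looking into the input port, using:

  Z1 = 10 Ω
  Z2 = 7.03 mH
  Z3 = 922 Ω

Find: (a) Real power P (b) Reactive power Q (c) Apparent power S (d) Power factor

Step 1 — Angular frequency: ω = 2π·f = 2π·1800 = 1.131e+04 rad/s.
Step 2 — Component impedances:
  Z1: Z = R = 10 Ω
  Z2: Z = jωL = j·1.131e+04·0.00703 = 0 + j79.51 Ω
  Z3: Z = R = 922 Ω
Step 3 — With the output port shorted to ground, the output series arm Z2 runs from the junction to ground; the shunt arm Z3 also runs from the junction to ground. They appear in parallel: Z3 || Z2 = 6.806 + j78.92 Ω.
Step 4 — Series with input arm Z1: Z_in = Z1 + (Z3 || Z2) = 16.81 + j78.92 Ω = 80.69∠78.0° Ω.
Step 5 — Source phasor: V = 96.6∠30.0° V = 83.66 + j48.3 V.
Step 6 — Current: I = V / Z = 0.8014 - j0.8894 A = 1.197∠-48.0° A.
Step 7 — Complex power: S = V·I* = 24.09 + j113.1 VA.
Step 8 — Real power: P = Re(S) = 24.09 W.
Step 9 — Reactive power: Q = Im(S) = 113.1 VAR.
Step 10 — Apparent power: |S| = 115.6 VA.
Step 11 — Power factor: PF = P/|S| = 0.2083 (lagging).

(a) P = 24.09 W  (b) Q = 113.1 VAR  (c) S = 115.6 VA  (d) PF = 0.2083 (lagging)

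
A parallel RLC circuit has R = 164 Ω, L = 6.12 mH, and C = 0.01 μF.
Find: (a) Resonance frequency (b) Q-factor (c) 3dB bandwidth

Step 1 — Resonance: ω₀ = 1/√(LC) = 1/√(0.00612·1e-08) = 1.278e+05 rad/s.
Step 2 — f₀ = ω₀/(2π) = 2.034e+04 Hz.
Step 3 — Parallel Q: Q = R/(ω₀L) = 164/(1.278e+05·0.00612) = 0.2096.
Step 4 — Bandwidth: Δω = ω₀/Q = 6.098e+05 rad/s; BW = Δω/(2π) = 9.705e+04 Hz.

(a) f₀ = 2.034e+04 Hz  (b) Q = 0.2096  (c) BW = 9.705e+04 Hz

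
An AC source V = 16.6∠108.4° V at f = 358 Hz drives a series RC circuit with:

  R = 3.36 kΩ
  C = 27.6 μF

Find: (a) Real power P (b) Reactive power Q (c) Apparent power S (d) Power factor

Step 1 — Angular frequency: ω = 2π·f = 2π·358 = 2249 rad/s.
Step 2 — Component impedances:
  R: Z = R = 3360 Ω
  C: Z = 1/(jωC) = -j/(ω·C) = 0 - j16.11 Ω
Step 3 — Series combination: Z_total = R + C = 3360 - j16.11 Ω = 3360∠-0.3° Ω.
Step 4 — Source phasor: V = 16.6∠108.4° V = -5.24 + j15.75 V.
Step 5 — Current: I = V / Z = -0.001582 + j0.00468 A = 0.00494∠108.7° A.
Step 6 — Complex power: S = V·I* = 0.08201 - j0.0003931 VA.
Step 7 — Real power: P = Re(S) = 0.08201 W.
Step 8 — Reactive power: Q = Im(S) = -0.0003931 VAR.
Step 9 — Apparent power: |S| = 0.08201 VA.
Step 10 — Power factor: PF = P/|S| = 1 (leading).

(a) P = 0.08201 W  (b) Q = -0.0003931 VAR  (c) S = 0.08201 VA  (d) PF = 1 (leading)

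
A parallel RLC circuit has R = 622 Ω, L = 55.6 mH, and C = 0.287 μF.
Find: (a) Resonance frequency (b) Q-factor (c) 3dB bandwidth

Step 1 — Resonance: ω₀ = 1/√(LC) = 1/√(0.0556·2.87e-07) = 7916 rad/s.
Step 2 — f₀ = ω₀/(2π) = 1260 Hz.
Step 3 — Parallel Q: Q = R/(ω₀L) = 622/(7916·0.0556) = 1.413.
Step 4 — Bandwidth: Δω = ω₀/Q = 5602 rad/s; BW = Δω/(2π) = 891.6 Hz.

(a) f₀ = 1260 Hz  (b) Q = 1.413  (c) BW = 891.6 Hz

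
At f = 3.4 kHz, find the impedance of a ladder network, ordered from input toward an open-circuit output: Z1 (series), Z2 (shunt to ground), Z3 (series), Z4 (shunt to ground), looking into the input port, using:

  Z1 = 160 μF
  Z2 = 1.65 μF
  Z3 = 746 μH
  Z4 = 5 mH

Step 1 — Angular frequency: ω = 2π·f = 2π·3400 = 2.136e+04 rad/s.
Step 2 — Component impedances:
  Z1: Z = 1/(jωC) = -j/(ω·C) = 0 - j0.2926 Ω
  Z2: Z = 1/(jωC) = -j/(ω·C) = 0 - j28.37 Ω
  Z3: Z = jωL = j·2.136e+04·0.000746 = 0 + j15.94 Ω
  Z4: Z = jωL = j·2.136e+04·0.005 = 0 + j106.8 Ω
Step 3 — Ladder network (open output): work backward from the far end, alternating series and parallel combinations. Z_in = 0 - j37.19 Ω = 37.19∠-90.0° Ω.

Z = 0 - j37.19 Ω = 37.19∠-90.0° Ω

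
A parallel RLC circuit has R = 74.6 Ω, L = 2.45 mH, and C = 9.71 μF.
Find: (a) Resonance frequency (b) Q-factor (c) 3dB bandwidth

Step 1 — Resonance: ω₀ = 1/√(LC) = 1/√(0.00245·9.71e-06) = 6483 rad/s.
Step 2 — f₀ = ω₀/(2π) = 1032 Hz.
Step 3 — Parallel Q: Q = R/(ω₀L) = 74.6/(6483·0.00245) = 4.696.
Step 4 — Bandwidth: Δω = ω₀/Q = 1381 rad/s; BW = Δω/(2π) = 219.7 Hz.

(a) f₀ = 1032 Hz  (b) Q = 4.696  (c) BW = 219.7 Hz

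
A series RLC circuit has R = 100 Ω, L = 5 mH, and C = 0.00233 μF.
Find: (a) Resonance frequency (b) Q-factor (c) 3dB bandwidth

Step 1 — Resonance: ω₀ = 1/√(LC) = 1/√(0.005·2.33e-09) = 2.93e+05 rad/s.
Step 2 — f₀ = ω₀/(2π) = 4.663e+04 Hz.
Step 3 — Series Q: Q = ω₀L/R = 2.93e+05·0.005/100 = 14.65.
Step 4 — Bandwidth: Δω = ω₀/Q = 2e+04 rad/s; BW = Δω/(2π) = 3183 Hz.

(a) f₀ = 4.663e+04 Hz  (b) Q = 14.65  (c) BW = 3183 Hz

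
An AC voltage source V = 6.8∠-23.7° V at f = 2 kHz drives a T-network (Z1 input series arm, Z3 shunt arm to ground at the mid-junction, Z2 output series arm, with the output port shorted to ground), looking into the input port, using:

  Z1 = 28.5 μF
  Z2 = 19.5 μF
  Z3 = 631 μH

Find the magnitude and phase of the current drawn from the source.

Step 1 — Angular frequency: ω = 2π·f = 2π·2000 = 1.257e+04 rad/s.
Step 2 — Component impedances:
  Z1: Z = 1/(jωC) = -j/(ω·C) = 0 - j2.792 Ω
  Z2: Z = 1/(jωC) = -j/(ω·C) = 0 - j4.081 Ω
  Z3: Z = jωL = j·1.257e+04·0.000631 = 0 + j7.929 Ω
Step 3 — With the output port shorted to ground, the output series arm Z2 runs from the junction to ground; the shunt arm Z3 also runs from the junction to ground. They appear in parallel: Z3 || Z2 = 0 - j8.408 Ω.
Step 4 — Series with input arm Z1: Z_in = Z1 + (Z3 || Z2) = 0 - j11.2 Ω = 11.2∠-90.0° Ω.
Step 5 — Source phasor: V = 6.8∠-23.7° V = 6.227 - j2.733 V.
Step 6 — Ohm's law: I = V / Z_total = (6.227 - j2.733) / (0 - j11.2) = 0.244 + j0.5559 A.
Step 7 — Convert to polar: |I| = 0.6071 A, ∠I = 66.3°.

I = 0.6071∠66.3° A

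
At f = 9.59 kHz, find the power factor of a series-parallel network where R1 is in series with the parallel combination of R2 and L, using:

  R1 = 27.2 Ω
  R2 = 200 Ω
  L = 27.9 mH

Step 1 — Angular frequency: ω = 2π·f = 2π·9590 = 6.026e+04 rad/s.
Step 2 — Component impedances:
  R1: Z = R = 27.2 Ω
  R2: Z = R = 200 Ω
  L: Z = jωL = j·6.026e+04·0.0279 = 0 + j1681 Ω
Step 3 — Parallel branch: R2 || L = 1/(1/R2 + 1/L) = 197.2 + j23.46 Ω.
Step 4 — Series with R1: Z_total = R1 + (R2 || L) = 224.4 + j23.46 Ω = 225.6∠6.0° Ω.
Step 5 — Power factor: PF = cos(φ) = Re(Z)/|Z| = 224.41/225.63 = 0.9946.
Step 6 — Type: Im(Z) = 23.46 ⇒ lagging (phase φ = 6.0°).

PF = 0.9946 (lagging, φ = 6.0°)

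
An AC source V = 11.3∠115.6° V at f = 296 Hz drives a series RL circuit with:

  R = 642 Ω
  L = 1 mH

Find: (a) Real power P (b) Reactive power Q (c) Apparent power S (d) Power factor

Step 1 — Angular frequency: ω = 2π·f = 2π·296 = 1860 rad/s.
Step 2 — Component impedances:
  R: Z = R = 642 Ω
  L: Z = jωL = j·1860·0.001 = 0 + j1.86 Ω
Step 3 — Series combination: Z_total = R + L = 642 + j1.86 Ω = 642∠0.2° Ω.
Step 4 — Source phasor: V = 11.3∠115.6° V = -4.883 + j10.19 V.
Step 5 — Current: I = V / Z = -0.007559 + j0.0159 A = 0.0176∠115.4° A.
Step 6 — Complex power: S = V·I* = 0.1989 + j0.0005762 VA.
Step 7 — Real power: P = Re(S) = 0.1989 W.
Step 8 — Reactive power: Q = Im(S) = 0.0005762 VAR.
Step 9 — Apparent power: |S| = 0.1989 VA.
Step 10 — Power factor: PF = P/|S| = 1 (lagging).

(a) P = 0.1989 W  (b) Q = 0.0005762 VAR  (c) S = 0.1989 VA  (d) PF = 1 (lagging)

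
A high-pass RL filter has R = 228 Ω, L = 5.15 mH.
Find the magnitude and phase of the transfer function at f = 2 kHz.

Step 1 — Angular frequency: ω = 2π·2000 = 1.257e+04 rad/s.
Step 2 — Transfer function: H(jω) = jωL/(R + jωL).
Step 3 — Numerator jωL = j·64.72; denominator R + jωL = 228 + j64.72.
Step 4 — H = 0.07456 + j0.2627.
Step 5 — Magnitude: |H| = 0.2731 (-11.3 dB); phase: φ = 74.2°.

|H| = 0.2731 (-11.3 dB), φ = 74.2°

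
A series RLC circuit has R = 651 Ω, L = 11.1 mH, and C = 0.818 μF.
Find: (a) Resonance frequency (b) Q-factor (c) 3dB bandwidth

Step 1 — Resonance: ω₀ = 1/√(LC) = 1/√(0.0111·8.18e-07) = 1.049e+04 rad/s.
Step 2 — f₀ = ω₀/(2π) = 1670 Hz.
Step 3 — Series Q: Q = ω₀L/R = 1.049e+04·0.0111/651 = 0.1789.
Step 4 — Bandwidth: Δω = ω₀/Q = 5.865e+04 rad/s; BW = Δω/(2π) = 9334 Hz.

(a) f₀ = 1670 Hz  (b) Q = 0.1789  (c) BW = 9334 Hz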